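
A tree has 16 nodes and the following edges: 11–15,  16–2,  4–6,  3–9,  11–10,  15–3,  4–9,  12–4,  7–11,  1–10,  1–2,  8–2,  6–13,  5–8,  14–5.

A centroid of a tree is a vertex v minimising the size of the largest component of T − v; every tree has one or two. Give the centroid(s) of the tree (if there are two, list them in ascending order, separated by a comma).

If 11 is removed the pieces have sizes 7, 7, 1, all ≤ ⌊16/2⌋ = 8.
No neighbour of 11 does as well, so 11 is the unique centroid.

11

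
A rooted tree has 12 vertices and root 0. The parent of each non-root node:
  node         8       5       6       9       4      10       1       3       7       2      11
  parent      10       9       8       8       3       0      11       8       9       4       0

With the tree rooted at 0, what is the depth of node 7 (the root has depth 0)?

Climbing from 7 to the root: 7 → 9 → 8 → 10 → 0. That's 4 steps.

4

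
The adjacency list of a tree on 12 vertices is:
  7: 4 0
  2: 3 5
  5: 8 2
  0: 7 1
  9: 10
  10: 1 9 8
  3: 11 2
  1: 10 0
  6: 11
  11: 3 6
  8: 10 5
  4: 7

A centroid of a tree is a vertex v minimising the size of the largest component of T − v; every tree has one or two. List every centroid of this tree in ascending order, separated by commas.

Delete 10: the remaining components have sizes 6, 4, 1. Max 6 ≤ 6, so 10 is a centroid.
8 is adjacent to 10 and is also a centroid (the largest component after removing it is likewise 6).

8, 10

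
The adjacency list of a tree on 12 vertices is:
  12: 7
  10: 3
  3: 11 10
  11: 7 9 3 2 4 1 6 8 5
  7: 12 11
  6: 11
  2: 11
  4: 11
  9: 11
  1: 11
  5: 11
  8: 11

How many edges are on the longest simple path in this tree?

4

Starting from 12, a farthest node is 10 at distance 4.
One longest path: 12 – 7 – 11 – 3 – 10.
So the diameter is 4.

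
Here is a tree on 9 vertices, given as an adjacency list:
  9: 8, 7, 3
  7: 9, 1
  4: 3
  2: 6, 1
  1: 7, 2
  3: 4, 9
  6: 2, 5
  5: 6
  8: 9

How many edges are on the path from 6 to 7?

3

Walking from 6: 6–2–1–7. Length 3.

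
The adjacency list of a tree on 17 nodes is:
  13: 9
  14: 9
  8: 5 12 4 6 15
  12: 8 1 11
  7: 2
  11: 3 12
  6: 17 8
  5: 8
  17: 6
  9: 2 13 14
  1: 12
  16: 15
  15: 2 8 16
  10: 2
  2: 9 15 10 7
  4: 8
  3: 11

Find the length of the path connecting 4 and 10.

4

Walking from 4: 4 - 8 - 15 - 2 - 10. Length 4.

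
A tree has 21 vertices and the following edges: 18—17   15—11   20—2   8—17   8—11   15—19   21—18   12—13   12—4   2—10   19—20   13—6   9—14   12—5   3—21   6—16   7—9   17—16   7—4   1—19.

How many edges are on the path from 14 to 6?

6

The path is 14 – 9 – 7 – 4 – 12 – 13 – 6, which has 6 edges.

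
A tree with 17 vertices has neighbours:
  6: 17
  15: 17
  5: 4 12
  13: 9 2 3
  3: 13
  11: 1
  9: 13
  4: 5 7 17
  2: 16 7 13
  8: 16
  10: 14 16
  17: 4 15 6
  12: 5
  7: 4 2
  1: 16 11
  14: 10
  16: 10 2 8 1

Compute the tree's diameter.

7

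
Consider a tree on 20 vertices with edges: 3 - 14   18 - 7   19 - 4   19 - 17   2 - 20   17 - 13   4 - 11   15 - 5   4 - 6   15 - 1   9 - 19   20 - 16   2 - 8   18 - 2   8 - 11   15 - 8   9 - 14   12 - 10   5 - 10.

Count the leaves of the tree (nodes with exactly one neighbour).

7

Degree-1 nodes: 1, 3, 6, 7, 12, 13, 16 — 7 of them.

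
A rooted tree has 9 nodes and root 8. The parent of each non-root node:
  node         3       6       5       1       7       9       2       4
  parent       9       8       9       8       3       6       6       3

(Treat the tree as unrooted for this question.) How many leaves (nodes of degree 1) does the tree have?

5

Degree-1 nodes: 1, 2, 4, 5, 7 — 5 of them.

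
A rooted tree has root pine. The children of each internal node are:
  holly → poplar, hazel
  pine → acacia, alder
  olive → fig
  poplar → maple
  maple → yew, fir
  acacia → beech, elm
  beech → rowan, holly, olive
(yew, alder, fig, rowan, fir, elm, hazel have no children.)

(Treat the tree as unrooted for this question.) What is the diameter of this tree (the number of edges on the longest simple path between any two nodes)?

7

A longest path is yew–maple–poplar–holly–beech–acacia–pine–alder, with 7 edges.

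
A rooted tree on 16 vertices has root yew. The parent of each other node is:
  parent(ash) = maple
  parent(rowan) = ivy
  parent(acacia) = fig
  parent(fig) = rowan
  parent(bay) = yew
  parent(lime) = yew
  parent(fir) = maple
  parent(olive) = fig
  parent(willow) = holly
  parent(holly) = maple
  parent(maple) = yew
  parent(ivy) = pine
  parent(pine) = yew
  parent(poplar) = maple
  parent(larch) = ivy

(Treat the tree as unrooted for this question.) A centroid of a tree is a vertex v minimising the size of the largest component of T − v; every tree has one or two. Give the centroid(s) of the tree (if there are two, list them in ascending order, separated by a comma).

yew

Removing yew splits the tree into components of sizes 7, 6, 1, 1; the largest is 7 ≤ ⌊16/2⌋ = 8.
Every other node leaves some component of size > 8, so the centroid is unique.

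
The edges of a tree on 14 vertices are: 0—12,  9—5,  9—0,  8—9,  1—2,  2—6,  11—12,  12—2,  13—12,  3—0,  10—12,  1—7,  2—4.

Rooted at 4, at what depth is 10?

Climbing from 10 to the root: 10 – 12 – 2 – 4. That's 3 steps.

3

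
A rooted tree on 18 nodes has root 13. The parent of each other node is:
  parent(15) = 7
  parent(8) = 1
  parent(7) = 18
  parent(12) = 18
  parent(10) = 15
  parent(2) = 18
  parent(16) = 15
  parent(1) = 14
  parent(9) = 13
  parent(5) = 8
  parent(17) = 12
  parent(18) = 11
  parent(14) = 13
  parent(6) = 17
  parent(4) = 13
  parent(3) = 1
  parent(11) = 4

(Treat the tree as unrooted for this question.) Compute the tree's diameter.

10

A longest path is 6–17–12–18–11–4–13–14–1–8–5, with 10 edges.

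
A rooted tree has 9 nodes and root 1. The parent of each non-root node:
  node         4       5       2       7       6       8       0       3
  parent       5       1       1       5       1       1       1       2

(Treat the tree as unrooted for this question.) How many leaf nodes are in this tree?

Degree-1 nodes: 0, 3, 4, 6, 7, 8 — 6 of them.

6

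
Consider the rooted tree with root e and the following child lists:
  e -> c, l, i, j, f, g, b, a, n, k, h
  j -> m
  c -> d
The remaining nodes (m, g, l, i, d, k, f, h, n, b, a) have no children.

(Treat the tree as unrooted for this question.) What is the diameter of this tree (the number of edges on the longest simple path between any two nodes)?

Starting from m, a farthest node is d at distance 4.
One longest path: m–j–e–c–d.
So the diameter is 4.

4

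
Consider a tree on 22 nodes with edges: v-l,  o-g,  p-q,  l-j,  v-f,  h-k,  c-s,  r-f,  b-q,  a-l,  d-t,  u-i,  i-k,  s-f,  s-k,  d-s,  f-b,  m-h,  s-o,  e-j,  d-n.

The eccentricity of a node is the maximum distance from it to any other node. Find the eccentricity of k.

6

A farthest node from k is e.
The path k – s – f – v – l – j – e has 6 edges.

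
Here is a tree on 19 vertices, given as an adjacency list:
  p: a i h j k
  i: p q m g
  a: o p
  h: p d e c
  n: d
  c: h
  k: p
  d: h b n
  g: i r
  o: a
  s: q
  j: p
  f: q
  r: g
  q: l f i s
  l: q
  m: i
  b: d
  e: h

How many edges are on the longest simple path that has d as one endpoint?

5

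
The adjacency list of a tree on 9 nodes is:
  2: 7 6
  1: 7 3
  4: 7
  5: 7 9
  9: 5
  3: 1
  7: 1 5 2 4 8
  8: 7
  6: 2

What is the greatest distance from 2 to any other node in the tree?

Distances from 2 peak at 3, attained at 3 (9 also at distance 3).
2–7–1–3

3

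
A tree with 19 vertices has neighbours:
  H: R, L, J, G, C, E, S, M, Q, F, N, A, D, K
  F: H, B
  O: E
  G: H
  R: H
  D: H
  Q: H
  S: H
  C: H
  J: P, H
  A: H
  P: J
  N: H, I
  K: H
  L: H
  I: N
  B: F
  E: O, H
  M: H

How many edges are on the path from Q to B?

Q - H - F - B: 3 edges.

3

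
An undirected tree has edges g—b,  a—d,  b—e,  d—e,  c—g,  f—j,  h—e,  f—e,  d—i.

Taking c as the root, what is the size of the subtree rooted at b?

8

The subtree rooted at b contains: b, e, f, d, h, j, a, i — 8 nodes.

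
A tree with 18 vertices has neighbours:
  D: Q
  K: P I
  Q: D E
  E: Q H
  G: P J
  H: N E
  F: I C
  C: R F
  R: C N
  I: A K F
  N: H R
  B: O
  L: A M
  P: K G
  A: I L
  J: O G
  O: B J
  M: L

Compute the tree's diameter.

14

BFS from B reaches D last, at distance 14; BFS from D confirms no node is farther.
Path: B-O-J-G-P-K-I-F-C-R-N-H-E-Q-D.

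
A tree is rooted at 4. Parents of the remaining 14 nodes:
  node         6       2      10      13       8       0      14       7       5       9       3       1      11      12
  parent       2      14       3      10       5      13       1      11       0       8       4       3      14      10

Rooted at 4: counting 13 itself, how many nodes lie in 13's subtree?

Descendants of 13 (including itself): 13, 0, 5, 8, 9. That's 5.

5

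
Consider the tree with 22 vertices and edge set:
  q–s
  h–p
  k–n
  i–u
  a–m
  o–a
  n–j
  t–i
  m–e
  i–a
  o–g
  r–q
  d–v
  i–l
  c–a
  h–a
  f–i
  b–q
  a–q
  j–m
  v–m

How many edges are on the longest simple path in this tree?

6

BFS from k reaches b last, at distance 6; BFS from b confirms no node is farther.
Path: k – n – j – m – a – q – b.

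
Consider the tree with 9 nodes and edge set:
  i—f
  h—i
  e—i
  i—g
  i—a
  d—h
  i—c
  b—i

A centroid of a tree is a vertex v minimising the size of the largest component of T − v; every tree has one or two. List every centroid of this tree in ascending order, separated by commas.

i

If i is removed the pieces have sizes 2, 1, 1, 1, 1, 1, 1, all ≤ ⌊9/2⌋ = 4.
Every other node leaves some component of size > 4, so the centroid is unique.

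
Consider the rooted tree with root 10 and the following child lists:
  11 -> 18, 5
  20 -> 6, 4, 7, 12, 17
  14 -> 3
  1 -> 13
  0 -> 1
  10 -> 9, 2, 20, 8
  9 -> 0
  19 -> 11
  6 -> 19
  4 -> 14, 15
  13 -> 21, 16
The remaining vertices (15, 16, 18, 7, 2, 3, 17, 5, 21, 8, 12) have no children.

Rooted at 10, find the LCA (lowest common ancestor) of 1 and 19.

10

Path 1→root: 1 0 9 10; path 19→root: 19 6 20 10.
First common node: 10.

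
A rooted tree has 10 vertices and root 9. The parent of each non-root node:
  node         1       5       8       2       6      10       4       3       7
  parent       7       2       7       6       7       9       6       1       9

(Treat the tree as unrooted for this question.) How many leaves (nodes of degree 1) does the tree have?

5

The leaves are 3, 4, 5, 8, 10.
That is 5 leaves.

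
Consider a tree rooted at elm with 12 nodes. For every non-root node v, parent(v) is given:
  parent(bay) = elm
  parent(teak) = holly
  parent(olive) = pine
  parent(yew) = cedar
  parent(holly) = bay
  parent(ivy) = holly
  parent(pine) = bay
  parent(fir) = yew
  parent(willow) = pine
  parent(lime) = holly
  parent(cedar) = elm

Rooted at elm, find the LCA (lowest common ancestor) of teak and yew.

elm

teak's ancestor chain is teak, holly, bay, elm and yew's is yew, cedar, elm; they first meet at elm.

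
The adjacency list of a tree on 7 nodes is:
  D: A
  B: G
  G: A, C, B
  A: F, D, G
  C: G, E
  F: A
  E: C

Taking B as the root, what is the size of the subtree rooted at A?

Descendants of A (including itself): A, D, F. That's 3.

3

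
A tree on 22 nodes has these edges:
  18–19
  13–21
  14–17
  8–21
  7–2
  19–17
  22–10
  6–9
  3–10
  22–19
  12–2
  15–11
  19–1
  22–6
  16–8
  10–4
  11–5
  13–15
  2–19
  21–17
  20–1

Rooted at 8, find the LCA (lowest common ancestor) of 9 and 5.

9's ancestor chain is 9, 6, 22, 19, 17, 21, 8 and 5's is 5, 11, 15, 13, 21, 8; they first meet at 21.

21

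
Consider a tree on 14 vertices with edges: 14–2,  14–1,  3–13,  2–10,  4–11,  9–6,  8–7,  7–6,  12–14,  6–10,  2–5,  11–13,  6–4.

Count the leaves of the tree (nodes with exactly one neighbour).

6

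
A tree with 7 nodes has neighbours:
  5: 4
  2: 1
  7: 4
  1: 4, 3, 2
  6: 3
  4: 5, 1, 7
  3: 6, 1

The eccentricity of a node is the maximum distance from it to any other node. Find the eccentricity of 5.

A farthest node from 5 is 6.
The path 5 – 4 – 1 – 3 – 6 has 4 edges.

4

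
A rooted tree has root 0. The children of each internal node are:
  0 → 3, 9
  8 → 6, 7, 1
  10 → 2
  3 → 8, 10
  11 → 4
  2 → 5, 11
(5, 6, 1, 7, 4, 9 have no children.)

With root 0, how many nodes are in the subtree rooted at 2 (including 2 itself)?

Descendants of 2 (including itself): 2, 5, 11, 4. That's 4.

4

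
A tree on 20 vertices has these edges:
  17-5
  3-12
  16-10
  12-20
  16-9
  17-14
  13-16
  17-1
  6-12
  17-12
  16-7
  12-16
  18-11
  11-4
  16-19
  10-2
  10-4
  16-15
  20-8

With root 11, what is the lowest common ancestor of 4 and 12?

4

Ancestors of 4 (toward the root): 4, 11.
Ancestors of 12: 12, 16, 10, 4, 11.
The deepest node appearing in both lists is 4.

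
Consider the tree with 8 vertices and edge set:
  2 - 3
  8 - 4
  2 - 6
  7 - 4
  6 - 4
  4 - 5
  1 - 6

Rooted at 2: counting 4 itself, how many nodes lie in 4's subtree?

4

4's subtree: {4, 5, 7, 8}, size 4.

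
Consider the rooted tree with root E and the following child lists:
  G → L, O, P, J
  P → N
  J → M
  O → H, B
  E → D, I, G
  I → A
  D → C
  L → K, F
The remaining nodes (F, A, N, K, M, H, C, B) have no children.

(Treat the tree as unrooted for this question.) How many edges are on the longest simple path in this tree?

5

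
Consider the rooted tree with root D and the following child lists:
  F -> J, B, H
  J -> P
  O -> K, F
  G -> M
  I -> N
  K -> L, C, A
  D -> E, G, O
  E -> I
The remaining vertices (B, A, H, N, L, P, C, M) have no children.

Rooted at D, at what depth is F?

Path from D to F: D – O – F, which has 2 edges.

2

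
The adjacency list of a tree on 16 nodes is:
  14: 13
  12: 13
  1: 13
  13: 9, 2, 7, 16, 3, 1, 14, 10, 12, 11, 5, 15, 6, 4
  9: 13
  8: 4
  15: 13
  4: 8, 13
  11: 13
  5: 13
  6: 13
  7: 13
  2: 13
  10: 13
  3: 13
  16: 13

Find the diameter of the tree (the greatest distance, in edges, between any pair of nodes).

3

A longest path is 8–4–13–1, with 3 edges.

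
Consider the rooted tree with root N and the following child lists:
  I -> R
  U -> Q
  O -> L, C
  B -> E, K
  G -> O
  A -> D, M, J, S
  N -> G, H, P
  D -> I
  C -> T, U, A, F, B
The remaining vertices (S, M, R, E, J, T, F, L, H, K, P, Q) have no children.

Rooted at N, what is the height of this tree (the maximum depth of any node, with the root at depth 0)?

R sits deepest: N – G – O – C – A – D – I – R — 7 edges from the root.

7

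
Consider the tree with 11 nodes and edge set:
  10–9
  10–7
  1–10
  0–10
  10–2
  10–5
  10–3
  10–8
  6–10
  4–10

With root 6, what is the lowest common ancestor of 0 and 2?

10

Ancestors of 0 (toward the root): 0, 10, 6.
Ancestors of 2: 2, 10, 6.
The deepest node appearing in both lists is 10.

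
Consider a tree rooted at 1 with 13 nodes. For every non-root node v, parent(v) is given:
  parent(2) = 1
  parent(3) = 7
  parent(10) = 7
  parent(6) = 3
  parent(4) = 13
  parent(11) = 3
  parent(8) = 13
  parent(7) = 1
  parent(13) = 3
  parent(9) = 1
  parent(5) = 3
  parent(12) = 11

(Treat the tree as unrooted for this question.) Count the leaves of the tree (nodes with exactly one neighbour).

8

Degree-1 nodes: 2, 4, 5, 6, 8, 9, 10, 12 — 8 of them.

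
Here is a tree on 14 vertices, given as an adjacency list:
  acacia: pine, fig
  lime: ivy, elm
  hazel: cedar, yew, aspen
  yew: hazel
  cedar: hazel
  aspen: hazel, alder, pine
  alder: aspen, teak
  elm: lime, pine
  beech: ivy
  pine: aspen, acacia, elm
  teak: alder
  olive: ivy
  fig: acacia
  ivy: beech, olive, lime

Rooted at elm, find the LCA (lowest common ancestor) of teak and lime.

elm

teak's ancestor chain is teak, alder, aspen, pine, elm and lime's is lime, elm; they first meet at elm.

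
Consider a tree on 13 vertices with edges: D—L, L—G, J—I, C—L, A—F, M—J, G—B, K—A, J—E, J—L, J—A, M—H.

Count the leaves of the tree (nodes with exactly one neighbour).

8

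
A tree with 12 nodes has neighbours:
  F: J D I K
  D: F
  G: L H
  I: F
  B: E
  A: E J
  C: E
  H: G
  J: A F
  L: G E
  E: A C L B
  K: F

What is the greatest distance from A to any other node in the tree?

Distances from A peak at 4, attained at H.
A – E – L – G – H

4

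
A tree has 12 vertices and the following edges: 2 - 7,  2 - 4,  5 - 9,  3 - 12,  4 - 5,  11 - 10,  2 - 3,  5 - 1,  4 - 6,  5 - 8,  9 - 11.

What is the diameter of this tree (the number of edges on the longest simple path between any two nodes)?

7

Starting from 12, a farthest node is 10 at distance 7.
One longest path: 12 - 3 - 2 - 4 - 5 - 9 - 11 - 10.
So the diameter is 7.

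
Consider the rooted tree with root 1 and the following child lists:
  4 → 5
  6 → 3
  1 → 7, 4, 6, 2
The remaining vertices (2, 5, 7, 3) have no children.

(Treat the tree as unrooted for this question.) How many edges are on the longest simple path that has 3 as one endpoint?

A farthest node from 3 is 5.
The path 3 – 6 – 1 – 4 – 5 has 4 edges.

4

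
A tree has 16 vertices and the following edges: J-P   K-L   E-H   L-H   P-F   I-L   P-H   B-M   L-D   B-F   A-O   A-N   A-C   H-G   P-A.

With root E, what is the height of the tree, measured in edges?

M sits deepest: E – H – P – F – B – M — 5 edges from the root.

5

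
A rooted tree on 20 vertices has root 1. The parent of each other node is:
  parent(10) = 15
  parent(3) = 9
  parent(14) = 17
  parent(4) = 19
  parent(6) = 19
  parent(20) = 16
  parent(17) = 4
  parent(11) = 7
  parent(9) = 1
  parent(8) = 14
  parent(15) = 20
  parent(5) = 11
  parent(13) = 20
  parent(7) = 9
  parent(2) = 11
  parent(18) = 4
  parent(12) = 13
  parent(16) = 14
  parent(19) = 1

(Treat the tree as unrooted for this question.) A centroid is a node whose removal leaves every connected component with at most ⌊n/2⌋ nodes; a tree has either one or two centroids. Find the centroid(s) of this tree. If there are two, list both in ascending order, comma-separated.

4

Removing 4 splits the tree into components of sizes 9, 9, 1; the largest is 9 ≤ ⌊20/2⌋ = 10.
Every other node leaves some component of size > 10, so the centroid is unique.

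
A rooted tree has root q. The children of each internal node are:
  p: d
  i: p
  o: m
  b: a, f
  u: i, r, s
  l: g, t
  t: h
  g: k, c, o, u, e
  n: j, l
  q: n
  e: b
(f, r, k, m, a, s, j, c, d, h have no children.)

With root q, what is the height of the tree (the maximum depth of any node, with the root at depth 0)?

The longest root-to-leaf path is q-n-l-g-u-i-p-d (7 edges).

7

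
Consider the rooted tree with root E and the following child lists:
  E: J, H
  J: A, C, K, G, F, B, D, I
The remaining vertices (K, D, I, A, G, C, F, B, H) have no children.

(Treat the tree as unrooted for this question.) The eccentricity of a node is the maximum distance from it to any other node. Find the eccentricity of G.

The node farthest from G is H, via G – J – E – H — 3 edges.

3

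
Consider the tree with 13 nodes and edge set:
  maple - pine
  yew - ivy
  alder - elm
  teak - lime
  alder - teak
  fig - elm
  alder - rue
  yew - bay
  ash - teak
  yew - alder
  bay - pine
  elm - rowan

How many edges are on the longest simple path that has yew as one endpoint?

Distances from yew peak at 3, attained at ash (lime, maple, fig, rowan also at distance 3).
yew–alder–teak–ash

3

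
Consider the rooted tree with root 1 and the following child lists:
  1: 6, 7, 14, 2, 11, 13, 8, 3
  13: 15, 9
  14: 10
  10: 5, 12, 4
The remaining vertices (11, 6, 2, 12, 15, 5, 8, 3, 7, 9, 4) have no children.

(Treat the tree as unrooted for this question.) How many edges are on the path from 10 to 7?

Walking from 10: 10 – 14 – 1 – 7. Length 3.

3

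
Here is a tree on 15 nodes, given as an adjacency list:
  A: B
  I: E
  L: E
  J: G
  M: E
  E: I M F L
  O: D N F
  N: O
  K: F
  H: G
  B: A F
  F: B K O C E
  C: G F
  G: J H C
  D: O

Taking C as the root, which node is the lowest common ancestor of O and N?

O

Path O→root: O F C; path N→root: N O F C.
First common node: O.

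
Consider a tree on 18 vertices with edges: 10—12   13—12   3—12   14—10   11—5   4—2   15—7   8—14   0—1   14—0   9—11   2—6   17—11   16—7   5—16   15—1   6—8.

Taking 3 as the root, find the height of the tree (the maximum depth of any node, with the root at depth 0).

11

The longest root-to-leaf path is 3–12–10–14–0–1–15–7–16–5–11–17 (11 edges).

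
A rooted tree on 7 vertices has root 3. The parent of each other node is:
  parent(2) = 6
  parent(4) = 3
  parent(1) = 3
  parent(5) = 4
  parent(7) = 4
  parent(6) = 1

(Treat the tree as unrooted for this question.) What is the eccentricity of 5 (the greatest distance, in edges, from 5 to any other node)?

A farthest node from 5 is 2.
The path 5–4–3–1–6–2 has 5 edges.

5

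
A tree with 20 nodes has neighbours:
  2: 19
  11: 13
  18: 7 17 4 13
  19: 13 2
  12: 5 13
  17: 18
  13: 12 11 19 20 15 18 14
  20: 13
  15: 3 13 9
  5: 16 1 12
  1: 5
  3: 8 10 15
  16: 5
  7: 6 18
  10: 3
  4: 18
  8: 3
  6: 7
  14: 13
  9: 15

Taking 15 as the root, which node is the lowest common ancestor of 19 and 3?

Ancestors of 19 (toward the root): 19, 13, 15.
Ancestors of 3: 3, 15.
The deepest node appearing in both lists is 15.

15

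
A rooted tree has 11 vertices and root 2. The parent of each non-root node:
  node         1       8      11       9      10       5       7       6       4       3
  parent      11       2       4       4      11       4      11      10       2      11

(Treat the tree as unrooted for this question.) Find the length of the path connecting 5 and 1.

5 – 4 – 11 – 1: 3 edges.

3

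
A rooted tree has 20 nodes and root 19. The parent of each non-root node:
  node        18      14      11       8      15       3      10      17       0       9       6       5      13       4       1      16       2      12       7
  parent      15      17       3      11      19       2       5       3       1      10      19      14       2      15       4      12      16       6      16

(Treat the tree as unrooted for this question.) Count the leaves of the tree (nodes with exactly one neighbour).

6

The leaves are 0, 7, 8, 9, 13, 18.
That is 6 leaves.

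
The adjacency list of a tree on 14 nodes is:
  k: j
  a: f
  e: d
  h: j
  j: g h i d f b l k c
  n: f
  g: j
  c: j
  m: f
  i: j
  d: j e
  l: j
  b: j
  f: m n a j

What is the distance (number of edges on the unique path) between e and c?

The path is e – d – j – c, which has 3 edges.

3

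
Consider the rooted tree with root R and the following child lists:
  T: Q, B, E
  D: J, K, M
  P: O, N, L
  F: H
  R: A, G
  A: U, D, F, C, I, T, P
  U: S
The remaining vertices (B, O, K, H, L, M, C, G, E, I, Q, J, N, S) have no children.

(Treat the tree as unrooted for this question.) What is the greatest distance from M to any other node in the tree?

Distances from M peak at 4, attained at O (S, B, G, L, Q, N, E, H also at distance 4).
M-D-A-P-O

4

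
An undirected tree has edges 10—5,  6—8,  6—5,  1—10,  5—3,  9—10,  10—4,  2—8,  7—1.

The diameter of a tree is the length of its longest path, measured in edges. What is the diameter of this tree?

6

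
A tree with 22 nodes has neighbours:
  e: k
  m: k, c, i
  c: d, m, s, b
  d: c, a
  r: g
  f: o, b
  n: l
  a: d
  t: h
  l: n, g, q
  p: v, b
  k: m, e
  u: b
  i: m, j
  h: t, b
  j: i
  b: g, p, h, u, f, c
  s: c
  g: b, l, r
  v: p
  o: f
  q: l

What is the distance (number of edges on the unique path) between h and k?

4

h–b–c–m–k: 4 edges.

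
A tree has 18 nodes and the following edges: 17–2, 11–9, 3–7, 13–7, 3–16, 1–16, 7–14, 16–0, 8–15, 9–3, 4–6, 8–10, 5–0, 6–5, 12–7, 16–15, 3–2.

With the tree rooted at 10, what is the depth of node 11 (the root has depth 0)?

6

Climbing from 11 to the root: 11 → 9 → 3 → 16 → 15 → 8 → 10. That's 6 steps.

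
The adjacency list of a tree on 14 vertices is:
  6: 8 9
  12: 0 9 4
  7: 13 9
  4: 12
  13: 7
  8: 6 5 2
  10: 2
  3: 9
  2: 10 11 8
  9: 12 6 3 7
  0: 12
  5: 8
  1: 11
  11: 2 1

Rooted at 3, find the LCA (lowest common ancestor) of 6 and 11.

Path 6→root: 6 9 3; path 11→root: 11 2 8 6 9 3.
First common node: 6.

6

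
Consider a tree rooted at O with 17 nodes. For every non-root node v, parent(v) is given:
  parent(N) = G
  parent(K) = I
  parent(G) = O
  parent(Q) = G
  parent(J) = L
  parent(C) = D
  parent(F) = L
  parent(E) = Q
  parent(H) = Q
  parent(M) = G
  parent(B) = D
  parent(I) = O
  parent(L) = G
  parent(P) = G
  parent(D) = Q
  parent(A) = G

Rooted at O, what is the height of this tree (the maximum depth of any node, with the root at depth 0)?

4

C sits deepest: O – G – Q – D – C — 4 edges from the root.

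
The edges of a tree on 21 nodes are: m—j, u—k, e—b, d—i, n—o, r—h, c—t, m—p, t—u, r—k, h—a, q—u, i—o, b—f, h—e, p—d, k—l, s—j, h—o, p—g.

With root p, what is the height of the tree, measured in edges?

9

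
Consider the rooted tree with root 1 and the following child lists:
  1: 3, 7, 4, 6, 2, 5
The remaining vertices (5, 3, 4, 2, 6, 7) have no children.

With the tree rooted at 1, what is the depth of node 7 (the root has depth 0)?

1–7 — 1 edges.

1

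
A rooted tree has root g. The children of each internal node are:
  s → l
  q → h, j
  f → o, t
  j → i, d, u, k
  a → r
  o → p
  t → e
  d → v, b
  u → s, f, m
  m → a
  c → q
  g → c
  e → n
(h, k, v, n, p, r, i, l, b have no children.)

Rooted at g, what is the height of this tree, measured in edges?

A deepest node is n, reached by g–c–q–j–u–f–t–e–n.
That path has 8 edges, so the height is 8.

8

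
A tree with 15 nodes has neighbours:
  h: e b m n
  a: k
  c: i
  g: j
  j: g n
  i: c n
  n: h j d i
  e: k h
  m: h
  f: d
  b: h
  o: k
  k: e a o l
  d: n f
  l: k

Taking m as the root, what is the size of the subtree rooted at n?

7

Descendants of n (including itself): n, i, j, d, c, g, f. That's 7.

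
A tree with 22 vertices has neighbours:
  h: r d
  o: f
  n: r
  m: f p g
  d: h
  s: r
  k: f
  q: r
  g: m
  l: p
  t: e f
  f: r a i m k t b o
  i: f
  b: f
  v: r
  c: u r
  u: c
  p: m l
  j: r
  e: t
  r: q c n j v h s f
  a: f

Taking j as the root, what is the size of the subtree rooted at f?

12

Descendants of f (including itself): f, t, i, b, m, k, o, a, e, g, p, l. That's 12.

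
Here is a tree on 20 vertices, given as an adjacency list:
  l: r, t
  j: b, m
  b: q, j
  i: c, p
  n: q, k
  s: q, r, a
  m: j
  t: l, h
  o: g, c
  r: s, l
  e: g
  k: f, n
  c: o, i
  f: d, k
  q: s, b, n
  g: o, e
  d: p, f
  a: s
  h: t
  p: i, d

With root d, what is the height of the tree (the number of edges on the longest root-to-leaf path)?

The longest root-to-leaf path is d – f – k – n – q – s – r – l – t – h (9 edges).

9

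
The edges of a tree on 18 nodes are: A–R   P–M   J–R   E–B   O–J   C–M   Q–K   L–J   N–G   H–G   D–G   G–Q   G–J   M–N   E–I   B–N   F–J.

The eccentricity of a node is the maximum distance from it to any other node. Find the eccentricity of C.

6

Distances from C peak at 6, attained at A.
C-M-N-G-J-R-A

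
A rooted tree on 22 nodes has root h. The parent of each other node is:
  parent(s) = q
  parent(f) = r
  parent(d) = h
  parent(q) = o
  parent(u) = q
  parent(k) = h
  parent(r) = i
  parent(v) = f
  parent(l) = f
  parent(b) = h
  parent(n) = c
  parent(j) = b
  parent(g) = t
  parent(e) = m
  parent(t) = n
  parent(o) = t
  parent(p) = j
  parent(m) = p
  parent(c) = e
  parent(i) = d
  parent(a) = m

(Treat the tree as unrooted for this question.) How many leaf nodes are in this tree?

The leaves are a, g, k, l, s, u, v.
That is 7 leaves.

7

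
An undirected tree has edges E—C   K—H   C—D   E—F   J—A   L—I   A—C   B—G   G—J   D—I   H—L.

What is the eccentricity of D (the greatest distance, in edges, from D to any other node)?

Distances from D peak at 5, attained at B.
D-C-A-J-G-B

5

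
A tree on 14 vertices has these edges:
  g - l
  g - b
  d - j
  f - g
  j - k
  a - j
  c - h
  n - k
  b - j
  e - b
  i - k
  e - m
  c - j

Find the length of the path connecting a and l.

4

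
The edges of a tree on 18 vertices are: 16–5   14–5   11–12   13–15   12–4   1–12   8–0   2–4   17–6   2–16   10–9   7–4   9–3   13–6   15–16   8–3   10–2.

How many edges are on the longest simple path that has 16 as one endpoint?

6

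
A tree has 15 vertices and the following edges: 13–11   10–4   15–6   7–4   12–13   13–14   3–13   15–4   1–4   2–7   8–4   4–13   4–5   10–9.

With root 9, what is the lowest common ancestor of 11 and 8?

4

Path 11→root: 11 13 4 10 9; path 8→root: 8 4 10 9.
First common node: 4.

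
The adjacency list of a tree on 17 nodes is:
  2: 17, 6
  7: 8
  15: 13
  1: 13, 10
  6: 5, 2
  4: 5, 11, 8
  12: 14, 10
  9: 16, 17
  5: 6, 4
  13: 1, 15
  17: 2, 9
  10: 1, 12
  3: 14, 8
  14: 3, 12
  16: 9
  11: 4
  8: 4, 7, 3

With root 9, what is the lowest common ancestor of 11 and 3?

Ancestors of 11 (toward the root): 11, 4, 5, 6, 2, 17, 9.
Ancestors of 3: 3, 8, 4, 5, 6, 2, 17, 9.
The deepest node appearing in both lists is 4.

4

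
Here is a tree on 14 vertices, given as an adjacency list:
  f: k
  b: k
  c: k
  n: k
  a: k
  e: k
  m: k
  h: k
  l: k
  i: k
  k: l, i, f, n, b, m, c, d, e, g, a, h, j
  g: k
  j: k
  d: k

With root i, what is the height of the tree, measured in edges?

A deepest node is l, reached by i-k-l.
That path has 2 edges, so the height is 2.

2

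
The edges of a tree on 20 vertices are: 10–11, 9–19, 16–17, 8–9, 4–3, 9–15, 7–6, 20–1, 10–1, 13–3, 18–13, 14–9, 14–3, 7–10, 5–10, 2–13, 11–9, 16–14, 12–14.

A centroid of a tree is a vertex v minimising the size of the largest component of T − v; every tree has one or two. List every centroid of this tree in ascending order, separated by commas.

Delete 9: the remaining components have sizes 9, 7, 1, 1, 1. Max 9 ≤ 10, so 9 is a centroid.
Every other node leaves some component of size > 10, so the centroid is unique.

9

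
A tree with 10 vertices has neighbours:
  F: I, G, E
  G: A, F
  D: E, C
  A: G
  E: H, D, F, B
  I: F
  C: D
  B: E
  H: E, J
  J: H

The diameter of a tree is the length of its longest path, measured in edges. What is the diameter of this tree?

5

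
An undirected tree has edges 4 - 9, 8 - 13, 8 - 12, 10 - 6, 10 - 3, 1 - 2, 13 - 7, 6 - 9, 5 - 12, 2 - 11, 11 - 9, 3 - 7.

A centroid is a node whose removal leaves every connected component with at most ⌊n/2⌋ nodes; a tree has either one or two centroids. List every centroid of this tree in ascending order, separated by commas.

10

Removing 10 splits the tree into components of sizes 6, 6; the largest is 6 ≤ ⌊13/2⌋ = 6.
No neighbour of 10 does as well, so 10 is the unique centroid.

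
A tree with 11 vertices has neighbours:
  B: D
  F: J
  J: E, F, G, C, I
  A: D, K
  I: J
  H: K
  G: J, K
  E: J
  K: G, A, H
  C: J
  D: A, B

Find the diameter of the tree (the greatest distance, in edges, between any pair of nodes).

BFS from F reaches B last, at distance 6; BFS from B confirms no node is farther.
Path: F - J - G - K - A - D - B.

6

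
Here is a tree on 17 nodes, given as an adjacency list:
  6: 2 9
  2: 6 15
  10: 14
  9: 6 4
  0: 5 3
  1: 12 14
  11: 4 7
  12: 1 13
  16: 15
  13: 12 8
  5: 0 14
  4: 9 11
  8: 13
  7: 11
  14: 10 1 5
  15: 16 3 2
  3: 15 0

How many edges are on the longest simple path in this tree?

14

A longest path is 7–11–4–9–6–2–15–3–0–5–14–1–12–13–8, with 14 edges.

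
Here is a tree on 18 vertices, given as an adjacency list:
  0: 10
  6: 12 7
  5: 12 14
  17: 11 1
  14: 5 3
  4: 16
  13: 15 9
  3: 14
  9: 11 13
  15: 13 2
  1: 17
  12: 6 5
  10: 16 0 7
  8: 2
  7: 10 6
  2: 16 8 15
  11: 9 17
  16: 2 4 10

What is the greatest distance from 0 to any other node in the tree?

9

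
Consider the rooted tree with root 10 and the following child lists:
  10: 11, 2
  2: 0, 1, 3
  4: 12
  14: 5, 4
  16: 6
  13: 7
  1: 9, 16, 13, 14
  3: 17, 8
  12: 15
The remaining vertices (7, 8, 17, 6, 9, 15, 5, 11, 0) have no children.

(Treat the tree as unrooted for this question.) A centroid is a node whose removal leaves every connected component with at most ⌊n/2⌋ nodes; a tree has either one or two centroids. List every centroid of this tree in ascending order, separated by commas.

1

Removing 1 splits the tree into components of sizes 7, 5, 2, 2, 1; the largest is 7 ≤ ⌊18/2⌋ = 9.
Every other node leaves some component of size > 9, so the centroid is unique.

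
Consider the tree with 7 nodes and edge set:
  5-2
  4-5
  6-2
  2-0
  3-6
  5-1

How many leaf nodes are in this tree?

Degree-1 nodes: 0, 1, 3, 4 — 4 of them.

4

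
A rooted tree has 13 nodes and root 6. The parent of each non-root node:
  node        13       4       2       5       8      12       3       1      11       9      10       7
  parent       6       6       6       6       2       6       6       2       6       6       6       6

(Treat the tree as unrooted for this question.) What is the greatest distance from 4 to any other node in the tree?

The node farthest from 4 is 8 (1 also at distance 3), via 4-6-2-8 — 3 edges.

3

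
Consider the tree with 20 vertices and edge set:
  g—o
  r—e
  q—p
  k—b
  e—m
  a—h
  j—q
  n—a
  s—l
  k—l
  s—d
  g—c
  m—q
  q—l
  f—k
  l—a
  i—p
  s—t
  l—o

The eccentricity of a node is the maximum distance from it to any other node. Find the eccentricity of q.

The node farthest from q is c, via q – l – o – g – c — 4 edges.

4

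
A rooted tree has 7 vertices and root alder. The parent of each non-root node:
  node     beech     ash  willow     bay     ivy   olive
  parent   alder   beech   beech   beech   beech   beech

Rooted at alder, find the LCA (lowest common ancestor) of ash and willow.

beech

Ancestors of ash (toward the root): ash, beech, alder.
Ancestors of willow: willow, beech, alder.
The deepest node appearing in both lists is beech.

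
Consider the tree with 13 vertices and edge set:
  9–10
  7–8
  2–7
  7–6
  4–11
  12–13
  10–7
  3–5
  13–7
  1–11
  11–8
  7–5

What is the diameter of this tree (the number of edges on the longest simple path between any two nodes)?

5

Starting from 4, a farthest node is 3 at distance 5.
One longest path: 4 - 11 - 8 - 7 - 5 - 3.
So the diameter is 5.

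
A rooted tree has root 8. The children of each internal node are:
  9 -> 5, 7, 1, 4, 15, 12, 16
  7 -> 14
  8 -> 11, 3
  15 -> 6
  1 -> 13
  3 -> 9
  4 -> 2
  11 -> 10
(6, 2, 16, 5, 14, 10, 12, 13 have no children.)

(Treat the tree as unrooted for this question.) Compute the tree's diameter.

6

A longest path is 10 – 11 – 8 – 3 – 9 – 15 – 6, with 6 edges.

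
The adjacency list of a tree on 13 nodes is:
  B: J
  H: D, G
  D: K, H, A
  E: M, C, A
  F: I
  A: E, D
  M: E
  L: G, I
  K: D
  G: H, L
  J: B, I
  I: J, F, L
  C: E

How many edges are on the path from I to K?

I – L – G – H – D – K: 5 edges.

5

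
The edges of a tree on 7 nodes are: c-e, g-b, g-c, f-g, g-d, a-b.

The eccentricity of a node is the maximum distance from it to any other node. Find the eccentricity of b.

3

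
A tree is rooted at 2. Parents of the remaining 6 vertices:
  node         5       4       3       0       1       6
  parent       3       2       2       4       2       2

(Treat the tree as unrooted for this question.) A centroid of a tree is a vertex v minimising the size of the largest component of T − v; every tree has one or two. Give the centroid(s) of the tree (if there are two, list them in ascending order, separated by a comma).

Removing 2 splits the tree into components of sizes 2, 2, 1, 1; the largest is 2 ≤ ⌊7/2⌋ = 3.
No neighbour of 2 does as well, so 2 is the unique centroid.

2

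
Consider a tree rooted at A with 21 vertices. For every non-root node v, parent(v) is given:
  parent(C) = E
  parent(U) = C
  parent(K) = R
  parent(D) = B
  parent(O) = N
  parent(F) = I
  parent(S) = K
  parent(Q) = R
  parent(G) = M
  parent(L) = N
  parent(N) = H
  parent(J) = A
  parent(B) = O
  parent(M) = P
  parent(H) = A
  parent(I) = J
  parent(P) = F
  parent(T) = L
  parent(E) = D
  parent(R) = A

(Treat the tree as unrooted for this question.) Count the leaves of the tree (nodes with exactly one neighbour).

The leaves are G, Q, S, T, U.
That is 5 leaves.

5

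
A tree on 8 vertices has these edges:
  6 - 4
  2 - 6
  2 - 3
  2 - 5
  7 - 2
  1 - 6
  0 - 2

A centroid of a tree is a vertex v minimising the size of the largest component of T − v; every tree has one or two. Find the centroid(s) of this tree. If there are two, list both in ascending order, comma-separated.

2

If 2 is removed the pieces have sizes 3, 1, 1, 1, 1, all ≤ ⌊8/2⌋ = 4.
Every other node leaves some component of size > 4, so the centroid is unique.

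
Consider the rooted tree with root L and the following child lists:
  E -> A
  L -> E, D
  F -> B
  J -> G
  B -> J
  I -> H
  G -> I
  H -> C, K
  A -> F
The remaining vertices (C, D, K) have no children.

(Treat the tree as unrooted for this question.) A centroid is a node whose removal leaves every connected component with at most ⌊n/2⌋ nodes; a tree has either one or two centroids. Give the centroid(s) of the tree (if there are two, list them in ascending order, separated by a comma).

Delete J: the remaining components have sizes 6, 5. Max 6 ≤ 6, so J is a centroid.
Its neighbour B also leaves a largest component of size 6, so both are centroids.

B, J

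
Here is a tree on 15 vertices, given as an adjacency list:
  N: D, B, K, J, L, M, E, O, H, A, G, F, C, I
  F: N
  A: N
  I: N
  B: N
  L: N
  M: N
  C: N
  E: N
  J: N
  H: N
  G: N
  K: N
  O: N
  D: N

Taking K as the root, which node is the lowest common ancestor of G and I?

N

G's ancestor chain is G, N, K and I's is I, N, K; they first meet at N.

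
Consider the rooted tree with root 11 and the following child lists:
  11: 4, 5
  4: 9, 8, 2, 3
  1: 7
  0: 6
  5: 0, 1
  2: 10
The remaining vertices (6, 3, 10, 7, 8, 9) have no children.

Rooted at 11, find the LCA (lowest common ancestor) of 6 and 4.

11

Path 6→root: 6 0 5 11; path 4→root: 4 11.
First common node: 11.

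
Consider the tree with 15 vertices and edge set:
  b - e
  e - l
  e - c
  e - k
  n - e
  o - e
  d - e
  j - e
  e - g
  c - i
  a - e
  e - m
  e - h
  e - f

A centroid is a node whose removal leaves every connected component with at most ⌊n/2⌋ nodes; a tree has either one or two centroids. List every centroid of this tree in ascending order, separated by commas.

Delete e: the remaining components have sizes 2, 1, 1, 1, 1, 1, 1, 1, 1, 1, 1, 1, 1. Max 2 ≤ 7, so e is a centroid.
Every other node leaves some component of size > 7, so the centroid is unique.

e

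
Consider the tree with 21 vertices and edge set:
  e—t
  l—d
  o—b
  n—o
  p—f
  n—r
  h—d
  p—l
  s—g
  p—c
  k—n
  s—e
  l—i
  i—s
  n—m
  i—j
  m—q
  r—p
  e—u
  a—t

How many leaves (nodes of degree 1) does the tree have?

10

The leaves are a, b, c, f, g, h, j, k, q, u.
That is 10 leaves.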